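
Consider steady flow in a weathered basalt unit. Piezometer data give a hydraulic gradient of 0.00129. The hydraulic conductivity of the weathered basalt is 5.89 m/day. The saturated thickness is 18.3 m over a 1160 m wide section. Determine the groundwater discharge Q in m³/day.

Cross-sectional area A = 1160 × 18.3 = 21228 m².
Hydraulic gradient i = 0.00129.
Darcy's law: Q = K · A · i = 5.890 × 21228 × 0.001290 = 161.3 m³/day.

161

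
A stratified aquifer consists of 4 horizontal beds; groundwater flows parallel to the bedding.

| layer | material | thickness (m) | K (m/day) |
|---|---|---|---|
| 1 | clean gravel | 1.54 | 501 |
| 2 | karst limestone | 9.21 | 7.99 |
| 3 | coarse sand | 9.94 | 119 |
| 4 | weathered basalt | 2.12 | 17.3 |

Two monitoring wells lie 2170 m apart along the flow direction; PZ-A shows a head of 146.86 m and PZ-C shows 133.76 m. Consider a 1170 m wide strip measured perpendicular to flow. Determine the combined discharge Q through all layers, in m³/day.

Flow is parallel to layering, so each bed carries its own Darcy discharge and the transmissivities add.
Σ(K_i·b_i) = 501×1.54 + 7.99×9.21 + 119×9.94 + 17.3×2.12 = 2065 m²/day.
Hydraulic gradient i = (146.86 − 133.76) / 2170 = 13.1 / 2170 = 0.006037.
Q = Σ(K_i·b_i) · W · i = 2065 × 1170 × 0.006037 = 14583 m³/day.

14600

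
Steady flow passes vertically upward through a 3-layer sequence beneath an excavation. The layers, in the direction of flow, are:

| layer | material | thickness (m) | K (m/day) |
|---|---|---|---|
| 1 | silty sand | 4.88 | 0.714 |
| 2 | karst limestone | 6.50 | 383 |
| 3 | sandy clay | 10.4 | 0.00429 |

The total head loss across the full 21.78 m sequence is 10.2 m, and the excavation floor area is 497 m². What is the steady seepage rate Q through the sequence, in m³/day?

2.09

Flow is perpendicular to layering, so the layers act in series and the equivalent K is the thickness-weighted harmonic mean.
Total thickness L = 4.88 + 6.50 + 10.4 = 21.78 m.
Σ(b_i/K_i) = 4.88/0.714 + 6.50/383 + 10.4/0.00429 = 2431 d.
K_eq = L / Σ(b_i/K_i) = 21.78 / 2431 = 0.008959 m/day.
Q = K_eq · A · (Δh/L) = 0.008959 × 497 × (10.2/21.78) = 2.085 m³/day.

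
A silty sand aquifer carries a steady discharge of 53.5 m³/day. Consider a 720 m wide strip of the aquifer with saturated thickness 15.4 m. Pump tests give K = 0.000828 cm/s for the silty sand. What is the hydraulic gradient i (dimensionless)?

Convert K: 0.000828 cm/s × 864 = 0.7154 m/day.
Cross-sectional area A = 720 × 15.4 = 11088 m².
From Q = K·A·i, i = Q / (K·A) = 53.5 / (0.7154 × 11088) = 0.006745.

0.00674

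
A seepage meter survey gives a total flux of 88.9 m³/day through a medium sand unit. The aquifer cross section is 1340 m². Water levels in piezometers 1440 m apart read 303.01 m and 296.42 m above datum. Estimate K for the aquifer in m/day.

Hydraulic gradient i = (303.01 − 296.42) / 1440 = 6.59 / 1440 = 0.004576.
From Q = K·A·i, K = Q / (A·i) = 88.9 / (1340 × 0.004576) = 14.50 m/day.

14.5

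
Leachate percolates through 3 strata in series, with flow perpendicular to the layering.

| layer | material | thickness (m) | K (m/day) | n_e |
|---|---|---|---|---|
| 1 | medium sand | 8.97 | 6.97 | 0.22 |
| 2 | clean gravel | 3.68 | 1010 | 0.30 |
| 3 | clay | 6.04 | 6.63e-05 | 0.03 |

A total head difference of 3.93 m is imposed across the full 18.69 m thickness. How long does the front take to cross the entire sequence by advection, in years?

207

With flow normal to the layers, continuity requires the same specific discharge q through every layer.
Σ(b_i/K_i) = 8.97/6.97 + 3.68/1010 + 6.04/6.63e-05 = 91102 d.
q = Δh / Σ(b_i/K_i) = 3.93 / 91102 = 4.314e-05 m/day.
In each layer the seepage velocity is v_i = q/n_i, so the layer transit time is t_i = b_i·n_i / q:
  layer 1 (medium sand): t_1 = 8.97 × 0.22 / 4.314e-05 = 45746 d
  layer 2 (clean gravel): t_2 = 3.68 × 0.30 / 4.314e-05 = 25592 d
  layer 3 (clay): t_3 = 6.04 × 0.03 / 4.314e-05 = 4200 d
Total t = Σ t_i = 75538 days = 206.8 years.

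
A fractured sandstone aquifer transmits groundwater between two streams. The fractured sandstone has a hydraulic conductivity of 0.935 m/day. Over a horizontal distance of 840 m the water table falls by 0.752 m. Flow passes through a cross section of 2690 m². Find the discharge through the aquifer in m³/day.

2.25

Hydraulic gradient i = Δh / L = 0.752 / 840 = 0.0008952.
Darcy's law: Q = K · A · i = 0.9350 × 2690 × 0.0008952 = 2.252 m³/day.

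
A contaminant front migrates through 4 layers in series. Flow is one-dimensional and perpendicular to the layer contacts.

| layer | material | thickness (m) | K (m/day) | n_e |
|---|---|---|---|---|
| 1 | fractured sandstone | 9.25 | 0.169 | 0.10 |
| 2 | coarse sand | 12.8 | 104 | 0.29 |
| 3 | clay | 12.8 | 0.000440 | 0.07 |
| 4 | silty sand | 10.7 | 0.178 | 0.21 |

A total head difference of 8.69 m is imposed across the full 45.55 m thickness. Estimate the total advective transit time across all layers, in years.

With flow normal to the layers, continuity requires the same specific discharge q through every layer.
Σ(b_i/K_i) = 9.25/0.169 + 12.8/104 + 12.8/0.000440 + 10.7/0.178 = 29206 d.
q = Δh / Σ(b_i/K_i) = 8.69 / 29206 = 0.0002975 m/day.
In each layer the seepage velocity is v_i = q/n_i, so the layer transit time is t_i = b_i·n_i / q:
  layer 1 (fractured sandstone): t_1 = 9.25 × 0.10 / 0.0002975 = 3109 d
  layer 2 (coarse sand): t_2 = 12.8 × 0.29 / 0.0002975 = 12476 d
  layer 3 (clay): t_3 = 12.8 × 0.07 / 0.0002975 = 3011 d
  layer 4 (silty sand): t_4 = 10.7 × 0.21 / 0.0002975 = 7552 d
Total t = Σ t_i = 26147 days = 71.59 years.

71.6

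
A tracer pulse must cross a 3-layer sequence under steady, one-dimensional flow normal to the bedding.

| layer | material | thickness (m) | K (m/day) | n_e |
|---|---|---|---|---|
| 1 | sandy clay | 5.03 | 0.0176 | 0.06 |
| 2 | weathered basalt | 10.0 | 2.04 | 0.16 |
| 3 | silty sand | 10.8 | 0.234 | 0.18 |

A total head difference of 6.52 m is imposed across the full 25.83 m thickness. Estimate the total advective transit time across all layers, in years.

With flow normal to the layers, continuity requires the same specific discharge q through every layer.
Σ(b_i/K_i) = 5.03/0.0176 + 10.0/2.04 + 10.8/0.234 = 336.9 d.
q = Δh / Σ(b_i/K_i) = 6.52 / 336.9 = 0.01936 m/day.
In each layer the seepage velocity is v_i = q/n_i, so the layer transit time is t_i = b_i·n_i / q:
  layer 1 (sandy clay): t_1 = 5.03 × 0.06 / 0.01936 = 15.59 d
  layer 2 (weathered basalt): t_2 = 10.0 × 0.16 / 0.01936 = 82.66 d
  layer 3 (silty sand): t_3 = 10.8 × 0.18 / 0.01936 = 100.4 d
Total t = Σ t_i = 198.7 days = 0.5440 years.

0.544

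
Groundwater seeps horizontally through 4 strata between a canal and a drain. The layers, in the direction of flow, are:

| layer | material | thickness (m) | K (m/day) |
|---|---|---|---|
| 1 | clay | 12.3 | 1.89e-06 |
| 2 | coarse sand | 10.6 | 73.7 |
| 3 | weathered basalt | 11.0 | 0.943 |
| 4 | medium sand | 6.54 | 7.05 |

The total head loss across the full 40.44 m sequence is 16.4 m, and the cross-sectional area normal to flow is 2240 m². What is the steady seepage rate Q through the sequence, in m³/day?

Flow is perpendicular to layering, so the layers act in series and the equivalent K is the thickness-weighted harmonic mean.
Total thickness L = 12.3 + 10.6 + 11.0 + 6.54 = 40.44 m.
Σ(b_i/K_i) = 12.3/1.89e-06 + 10.6/73.7 + 11.0/0.943 + 6.54/7.05 = 6.508e+06 d.
K_eq = L / Σ(b_i/K_i) = 40.44 / 6.508e+06 = 6.214e-06 m/day.
Q = K_eq · A · (Δh/L) = 6.214e-06 × 2240 × (16.4/40.44) = 0.005645 m³/day.

0.00564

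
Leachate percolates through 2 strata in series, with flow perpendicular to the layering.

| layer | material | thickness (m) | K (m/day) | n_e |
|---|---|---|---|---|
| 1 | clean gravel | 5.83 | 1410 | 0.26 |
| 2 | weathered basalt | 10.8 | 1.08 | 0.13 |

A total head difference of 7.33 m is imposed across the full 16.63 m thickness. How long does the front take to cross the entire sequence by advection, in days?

3.99

With flow normal to the layers, continuity requires the same specific discharge q through every layer.
Σ(b_i/K_i) = 5.83/1410 + 10.8/1.08 = 10.00 d.
q = Δh / Σ(b_i/K_i) = 7.33 / 10.00 = 0.7327 m/day.
In each layer the seepage velocity is v_i = q/n_i, so the layer transit time is t_i = b_i·n_i / q:
  layer 1 (clean gravel): t_1 = 5.83 × 0.26 / 0.7327 = 2.069 d
  layer 2 (weathered basalt): t_2 = 10.8 × 0.13 / 0.7327 = 1.916 d
Total t = Σ t_i = 3.985 days.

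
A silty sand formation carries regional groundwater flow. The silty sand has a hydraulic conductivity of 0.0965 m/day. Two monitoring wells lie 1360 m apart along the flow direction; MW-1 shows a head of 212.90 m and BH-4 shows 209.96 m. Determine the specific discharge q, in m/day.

Hydraulic gradient i = (212.90 − 209.96) / 1360 = 2.94 / 1360 = 0.002162.
Specific discharge q = K · i = 0.09650 × 0.002162 = 0.0002086 m/day.

0.000209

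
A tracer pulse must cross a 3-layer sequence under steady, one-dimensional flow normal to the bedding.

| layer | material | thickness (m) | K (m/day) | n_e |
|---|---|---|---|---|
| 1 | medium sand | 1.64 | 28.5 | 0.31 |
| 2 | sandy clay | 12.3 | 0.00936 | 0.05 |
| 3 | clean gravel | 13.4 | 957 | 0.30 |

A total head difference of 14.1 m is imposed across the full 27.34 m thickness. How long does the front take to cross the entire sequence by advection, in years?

With flow normal to the layers, continuity requires the same specific discharge q through every layer.
Σ(b_i/K_i) = 1.64/28.5 + 12.3/0.00936 + 13.4/957 = 1314 d.
q = Δh / Σ(b_i/K_i) = 14.1 / 1314 = 0.01073 m/day.
In each layer the seepage velocity is v_i = q/n_i, so the layer transit time is t_i = b_i·n_i / q:
  layer 1 (medium sand): t_1 = 1.64 × 0.31 / 0.01073 = 47.38 d
  layer 2 (sandy clay): t_2 = 12.3 × 0.05 / 0.01073 = 57.32 d
  layer 3 (clean gravel): t_3 = 13.4 × 0.30 / 0.01073 = 374.7 d
Total t = Σ t_i = 479.4 days = 1.312 years.

1.31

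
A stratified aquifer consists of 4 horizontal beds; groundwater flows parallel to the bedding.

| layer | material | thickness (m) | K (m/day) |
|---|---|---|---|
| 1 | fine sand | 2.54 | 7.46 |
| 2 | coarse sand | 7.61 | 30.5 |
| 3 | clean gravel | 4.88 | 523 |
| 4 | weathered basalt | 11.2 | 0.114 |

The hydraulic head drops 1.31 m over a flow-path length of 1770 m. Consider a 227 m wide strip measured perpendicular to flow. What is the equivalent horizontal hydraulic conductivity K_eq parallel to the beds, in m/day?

Flow is parallel to layering, so each bed carries its own Darcy discharge and the transmissivities add.
Σ(K_i·b_i) = 7.46×2.54 + 30.5×7.61 + 523×4.88 + 0.114×11.2 = 2805 m²/day.
Total thickness b = 26.23 m, so K_eq = Σ(K_i·b_i)/b = 106.9 m/day.

107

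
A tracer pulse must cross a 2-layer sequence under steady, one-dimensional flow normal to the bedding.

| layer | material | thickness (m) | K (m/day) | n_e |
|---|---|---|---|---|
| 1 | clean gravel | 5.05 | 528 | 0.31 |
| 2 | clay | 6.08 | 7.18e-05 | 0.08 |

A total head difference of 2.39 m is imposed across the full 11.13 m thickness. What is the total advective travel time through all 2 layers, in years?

199

With flow normal to the layers, continuity requires the same specific discharge q through every layer.
Σ(b_i/K_i) = 5.05/528 + 6.08/7.18e-05 = 84680 d.
q = Δh / Σ(b_i/K_i) = 2.39 / 84680 = 2.822e-05 m/day.
In each layer the seepage velocity is v_i = q/n_i, so the layer transit time is t_i = b_i·n_i / q:
  layer 1 (clean gravel): t_1 = 5.05 × 0.31 / 2.822e-05 = 55467 d
  layer 2 (clay): t_2 = 6.08 × 0.08 / 2.822e-05 = 17234 d
Total t = Σ t_i = 72701 days = 199.0 years.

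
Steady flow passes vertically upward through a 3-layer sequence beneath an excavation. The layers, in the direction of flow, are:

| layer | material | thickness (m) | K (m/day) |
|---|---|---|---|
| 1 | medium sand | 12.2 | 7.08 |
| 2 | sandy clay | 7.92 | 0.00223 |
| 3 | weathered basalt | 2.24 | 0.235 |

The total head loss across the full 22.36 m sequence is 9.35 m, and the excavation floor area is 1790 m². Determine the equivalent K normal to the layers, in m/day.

0.00628

Flow is perpendicular to layering, so the layers act in series and the equivalent K is the thickness-weighted harmonic mean.
Total thickness L = 12.2 + 7.92 + 2.24 = 22.36 m.
Σ(b_i/K_i) = 12.2/7.08 + 7.92/0.00223 + 2.24/0.235 = 3563 d.
K_eq = L / Σ(b_i/K_i) = 22.36 / 3563 = 0.006276 m/day.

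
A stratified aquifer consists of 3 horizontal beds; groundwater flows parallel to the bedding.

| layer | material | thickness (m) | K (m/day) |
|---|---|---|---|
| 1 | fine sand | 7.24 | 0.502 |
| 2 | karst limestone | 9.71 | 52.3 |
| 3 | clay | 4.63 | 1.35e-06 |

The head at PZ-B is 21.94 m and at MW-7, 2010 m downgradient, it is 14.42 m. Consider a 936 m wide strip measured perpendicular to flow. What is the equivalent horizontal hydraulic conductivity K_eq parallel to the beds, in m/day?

23.7

Flow is parallel to layering, so each bed carries its own Darcy discharge and the transmissivities add.
Σ(K_i·b_i) = 0.502×7.24 + 52.3×9.71 + 1.35e-06×4.63 = 511.5 m²/day.
Total thickness b = 21.58 m, so K_eq = Σ(K_i·b_i)/b = 23.70 m/day.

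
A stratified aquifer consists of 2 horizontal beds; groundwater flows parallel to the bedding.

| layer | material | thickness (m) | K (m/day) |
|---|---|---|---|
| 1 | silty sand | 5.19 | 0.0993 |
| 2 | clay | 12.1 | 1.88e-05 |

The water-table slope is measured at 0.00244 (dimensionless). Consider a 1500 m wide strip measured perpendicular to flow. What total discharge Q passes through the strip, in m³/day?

Flow is parallel to layering, so each bed carries its own Darcy discharge and the transmissivities add.
Σ(K_i·b_i) = 0.0993×5.19 + 1.88e-05×12.1 = 0.5156 m²/day.
Hydraulic gradient i = 0.00244.
Q = Σ(K_i·b_i) · W · i = 0.5156 × 1500 × 0.002440 = 1.887 m³/day.

1.89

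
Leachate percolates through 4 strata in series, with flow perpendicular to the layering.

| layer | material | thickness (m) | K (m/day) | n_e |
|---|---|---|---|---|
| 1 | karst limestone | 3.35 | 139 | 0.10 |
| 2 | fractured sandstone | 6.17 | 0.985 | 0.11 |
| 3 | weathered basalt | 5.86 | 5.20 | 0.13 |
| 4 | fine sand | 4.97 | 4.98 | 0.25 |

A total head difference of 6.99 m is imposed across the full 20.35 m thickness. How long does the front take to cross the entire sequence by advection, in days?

With flow normal to the layers, continuity requires the same specific discharge q through every layer.
Σ(b_i/K_i) = 3.35/139 + 6.17/0.985 + 5.86/5.20 + 4.97/4.98 = 8.413 d.
q = Δh / Σ(b_i/K_i) = 6.99 / 8.413 = 0.8309 m/day.
In each layer the seepage velocity is v_i = q/n_i, so the layer transit time is t_i = b_i·n_i / q:
  layer 1 (karst limestone): t_1 = 3.35 × 0.10 / 0.8309 = 0.4032 d
  layer 2 (fractured sandstone): t_2 = 6.17 × 0.11 / 0.8309 = 0.8169 d
  layer 3 (weathered basalt): t_3 = 5.86 × 0.13 / 0.8309 = 0.9169 d
  layer 4 (fine sand): t_4 = 4.97 × 0.25 / 0.8309 = 1.495 d
Total t = Σ t_i = 3.632 days.

3.63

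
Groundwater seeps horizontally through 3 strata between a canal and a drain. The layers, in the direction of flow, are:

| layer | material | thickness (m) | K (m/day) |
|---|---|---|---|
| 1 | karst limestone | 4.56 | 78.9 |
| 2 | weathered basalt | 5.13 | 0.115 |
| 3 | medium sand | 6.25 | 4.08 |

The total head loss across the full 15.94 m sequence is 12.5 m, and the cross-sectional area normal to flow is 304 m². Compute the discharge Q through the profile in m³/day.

Flow is perpendicular to layering, so the layers act in series and the equivalent K is the thickness-weighted harmonic mean.
Total thickness L = 4.56 + 5.13 + 6.25 = 15.94 m.
Σ(b_i/K_i) = 4.56/78.9 + 5.13/0.115 + 6.25/4.08 = 46.20 d.
K_eq = L / Σ(b_i/K_i) = 15.94 / 46.20 = 0.3450 m/day.
Q = K_eq · A · (Δh/L) = 0.3450 × 304 × (12.5/15.94) = 82.25 m³/day.

82.3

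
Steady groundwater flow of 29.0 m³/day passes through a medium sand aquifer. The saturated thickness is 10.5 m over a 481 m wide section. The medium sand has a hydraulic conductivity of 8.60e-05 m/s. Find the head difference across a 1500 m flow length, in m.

1.16

Convert K: 8.60e-05 m/s × 86400 = 7.430 m/day.
Cross-sectional area A = 481 × 10.5 = 5050 m².
From Q = K·A·i, i = Q / (K·A) = 29.0 / (7.430 × 5050) = 0.0007728.
Head loss Δh = i · L = 0.0007728 × 1500 = 1.159 m.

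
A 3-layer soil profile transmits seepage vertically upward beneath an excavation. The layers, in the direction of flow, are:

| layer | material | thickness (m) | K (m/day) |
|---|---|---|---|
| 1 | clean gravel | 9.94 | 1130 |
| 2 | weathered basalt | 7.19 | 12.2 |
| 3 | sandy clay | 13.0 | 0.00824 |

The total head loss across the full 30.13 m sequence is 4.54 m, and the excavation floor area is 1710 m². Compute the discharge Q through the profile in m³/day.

Flow is perpendicular to layering, so the layers act in series and the equivalent K is the thickness-weighted harmonic mean.
Total thickness L = 9.94 + 7.19 + 13.0 = 30.13 m.
Σ(b_i/K_i) = 9.94/1130 + 7.19/12.2 + 13.0/0.00824 = 1578 d.
K_eq = L / Σ(b_i/K_i) = 30.13 / 1578 = 0.01909 m/day.
Q = K_eq · A · (Δh/L) = 0.01909 × 1710 × (4.54/30.13) = 4.919 m³/day.

4.92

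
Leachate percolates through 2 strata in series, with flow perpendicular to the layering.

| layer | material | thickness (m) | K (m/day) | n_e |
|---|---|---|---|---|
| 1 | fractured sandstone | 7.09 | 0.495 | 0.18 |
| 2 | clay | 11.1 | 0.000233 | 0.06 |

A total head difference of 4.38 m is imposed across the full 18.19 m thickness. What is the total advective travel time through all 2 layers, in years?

57.9

With flow normal to the layers, continuity requires the same specific discharge q through every layer.
Σ(b_i/K_i) = 7.09/0.495 + 11.1/0.000233 = 47654 d.
q = Δh / Σ(b_i/K_i) = 4.38 / 47654 = 9.191e-05 m/day.
In each layer the seepage velocity is v_i = q/n_i, so the layer transit time is t_i = b_i·n_i / q:
  layer 1 (fractured sandstone): t_1 = 7.09 × 0.18 / 9.191e-05 = 13885 d
  layer 2 (clay): t_2 = 11.1 × 0.06 / 9.191e-05 = 7246 d
Total t = Σ t_i = 21131 days = 57.85 years.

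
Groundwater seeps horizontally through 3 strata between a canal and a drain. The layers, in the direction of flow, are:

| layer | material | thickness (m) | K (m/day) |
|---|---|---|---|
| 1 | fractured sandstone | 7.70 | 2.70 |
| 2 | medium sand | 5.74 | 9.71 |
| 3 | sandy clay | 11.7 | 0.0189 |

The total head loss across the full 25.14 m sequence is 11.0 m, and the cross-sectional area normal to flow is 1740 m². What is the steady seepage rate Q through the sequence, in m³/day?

30.7

Flow is perpendicular to layering, so the layers act in series and the equivalent K is the thickness-weighted harmonic mean.
Total thickness L = 7.70 + 5.74 + 11.7 = 25.14 m.
Σ(b_i/K_i) = 7.70/2.70 + 5.74/9.71 + 11.7/0.0189 = 622.5 d.
K_eq = L / Σ(b_i/K_i) = 25.14 / 622.5 = 0.04039 m/day.
Q = K_eq · A · (Δh/L) = 0.04039 × 1740 × (11.0/25.14) = 30.75 m³/day.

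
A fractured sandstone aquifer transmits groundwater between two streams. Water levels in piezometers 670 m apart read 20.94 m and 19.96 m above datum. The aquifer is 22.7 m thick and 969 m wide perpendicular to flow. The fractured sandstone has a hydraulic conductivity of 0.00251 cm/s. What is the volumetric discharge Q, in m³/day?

Convert K: 0.00251 cm/s × 864 = 2.169 m/day.
Cross-sectional area A = 969 × 22.7 = 21996 m².
Hydraulic gradient i = (20.94 − 19.96) / 670 = 0.98 / 670 = 0.001463.
Darcy's law: Q = K · A · i = 2.169 × 21996 × 0.001463 = 69.77 m³/day.

69.8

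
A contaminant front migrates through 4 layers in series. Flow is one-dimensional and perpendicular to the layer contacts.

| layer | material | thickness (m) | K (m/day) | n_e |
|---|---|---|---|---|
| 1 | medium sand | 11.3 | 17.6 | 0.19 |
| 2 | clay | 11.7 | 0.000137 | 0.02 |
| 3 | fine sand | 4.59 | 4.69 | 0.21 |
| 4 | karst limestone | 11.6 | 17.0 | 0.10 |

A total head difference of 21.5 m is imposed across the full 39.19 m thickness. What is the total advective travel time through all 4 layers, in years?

With flow normal to the layers, continuity requires the same specific discharge q through every layer.
Σ(b_i/K_i) = 11.3/17.6 + 11.7/0.000137 + 4.59/4.69 + 11.6/17.0 = 85404 d.
q = Δh / Σ(b_i/K_i) = 21.5 / 85404 = 0.0002517 m/day.
In each layer the seepage velocity is v_i = q/n_i, so the layer transit time is t_i = b_i·n_i / q:
  layer 1 (medium sand): t_1 = 11.3 × 0.19 / 0.0002517 = 8528 d
  layer 2 (clay): t_2 = 11.7 × 0.02 / 0.0002517 = 929.5 d
  layer 3 (fine sand): t_3 = 4.59 × 0.21 / 0.0002517 = 3829 d
  layer 4 (karst limestone): t_4 = 11.6 × 0.10 / 0.0002517 = 4608 d
Total t = Σ t_i = 17895 days = 48.99 years.

49.0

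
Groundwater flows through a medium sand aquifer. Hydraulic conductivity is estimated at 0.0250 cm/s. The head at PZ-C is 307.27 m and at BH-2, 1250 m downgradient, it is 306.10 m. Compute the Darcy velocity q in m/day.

0.0202

Convert K: 0.0250 cm/s × 864 = 21.60 m/day.
Hydraulic gradient i = (307.27 − 306.10) / 1250 = 1.17 / 1250 = 0.0009360.
Specific discharge q = K · i = 21.60 × 0.0009360 = 0.02022 m/day.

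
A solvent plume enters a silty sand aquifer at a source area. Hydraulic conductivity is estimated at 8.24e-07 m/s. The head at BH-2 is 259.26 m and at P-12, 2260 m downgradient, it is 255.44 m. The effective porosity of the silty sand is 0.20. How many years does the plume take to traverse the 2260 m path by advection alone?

Convert K: 8.24e-07 m/s × 86400 = 0.07119 m/day.
Hydraulic gradient i = (259.26 − 255.44) / 2260 = 3.82 / 2260 = 0.001690.
Darcy flux q = K · i = 0.07119 × 0.001690 = 0.0001203 m/day.
Seepage velocity v = q / n_e = 0.0001203 / 0.20 = 0.0006017 m/day.
Travel time t = L / v = 2260 / 0.0006017 = 3.756e+06 days = 10284 years.

10300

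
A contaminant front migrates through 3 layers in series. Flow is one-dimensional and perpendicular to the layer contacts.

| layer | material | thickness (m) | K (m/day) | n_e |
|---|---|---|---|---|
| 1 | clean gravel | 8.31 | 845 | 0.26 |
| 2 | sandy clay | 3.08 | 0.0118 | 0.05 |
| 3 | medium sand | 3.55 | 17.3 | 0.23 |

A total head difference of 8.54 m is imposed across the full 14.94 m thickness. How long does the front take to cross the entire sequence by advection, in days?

With flow normal to the layers, continuity requires the same specific discharge q through every layer.
Σ(b_i/K_i) = 8.31/845 + 3.08/0.0118 + 3.55/17.3 = 261.2 d.
q = Δh / Σ(b_i/K_i) = 8.54 / 261.2 = 0.03269 m/day.
In each layer the seepage velocity is v_i = q/n_i, so the layer transit time is t_i = b_i·n_i / q:
  layer 1 (clean gravel): t_1 = 8.31 × 0.26 / 0.03269 = 66.09 d
  layer 2 (sandy clay): t_2 = 3.08 × 0.05 / 0.03269 = 4.711 d
  layer 3 (medium sand): t_3 = 3.55 × 0.23 / 0.03269 = 24.98 d
Total t = Σ t_i = 95.78 days.

95.8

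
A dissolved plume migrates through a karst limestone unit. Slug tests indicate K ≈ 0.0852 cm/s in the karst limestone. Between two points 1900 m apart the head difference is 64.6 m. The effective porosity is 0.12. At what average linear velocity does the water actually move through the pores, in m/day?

Convert K: 0.0852 cm/s × 864 = 73.61 m/day.
Hydraulic gradient i = Δh / L = 64.6 / 1900 = 0.03400.
Darcy flux q = K · i = 73.61 × 0.03400 = 2.503 m/day.
Seepage velocity v = q / n_e = 2.503 / 0.12 = 20.86 m/day.

20.9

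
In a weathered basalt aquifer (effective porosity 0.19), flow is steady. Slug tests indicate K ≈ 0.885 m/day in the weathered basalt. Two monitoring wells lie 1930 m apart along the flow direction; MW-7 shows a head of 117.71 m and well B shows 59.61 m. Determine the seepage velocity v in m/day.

Hydraulic gradient i = (117.71 − 59.61) / 1930 = 58.1 / 1930 = 0.03010.
Darcy flux q = K · i = 0.8850 × 0.03010 = 0.02664 m/day.
Seepage velocity v = q / n_e = 0.02664 / 0.19 = 0.1402 m/day.

0.140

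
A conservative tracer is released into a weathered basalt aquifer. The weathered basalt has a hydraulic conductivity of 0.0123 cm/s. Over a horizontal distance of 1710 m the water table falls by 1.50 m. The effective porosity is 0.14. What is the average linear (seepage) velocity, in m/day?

Convert K: 0.0123 cm/s × 864 = 10.63 m/day.
Hydraulic gradient i = Δh / L = 1.50 / 1710 = 0.0008772.
Darcy flux q = K · i = 10.63 × 0.0008772 = 0.009322 m/day.
Seepage velocity v = q / n_e = 0.009322 / 0.14 = 0.06659 m/day.

0.0666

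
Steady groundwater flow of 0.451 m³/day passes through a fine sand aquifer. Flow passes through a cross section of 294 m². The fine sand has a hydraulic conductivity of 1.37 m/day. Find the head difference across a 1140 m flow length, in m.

1.28

From Q = K·A·i, i = Q / (K·A) = 0.451 / (1.370 × 294.0) = 0.001120.
Head loss Δh = i · L = 0.001120 × 1140 = 1.276 m.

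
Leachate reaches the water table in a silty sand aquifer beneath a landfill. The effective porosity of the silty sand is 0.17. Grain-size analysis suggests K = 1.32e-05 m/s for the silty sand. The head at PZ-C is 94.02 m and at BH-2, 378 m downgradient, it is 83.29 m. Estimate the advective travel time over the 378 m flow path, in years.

Convert K: 1.32e-05 m/s × 86400 = 1.140 m/day.
Hydraulic gradient i = (94.02 − 83.29) / 378 = 10.73 / 378 = 0.02839.
Darcy flux q = K · i = 1.140 × 0.02839 = 0.03237 m/day.
Seepage velocity v = q / n_e = 0.03237 / 0.17 = 0.1904 m/day.
Travel time t = L / v = 378 / 0.1904 = 1985 days = 5.434 years.

5.43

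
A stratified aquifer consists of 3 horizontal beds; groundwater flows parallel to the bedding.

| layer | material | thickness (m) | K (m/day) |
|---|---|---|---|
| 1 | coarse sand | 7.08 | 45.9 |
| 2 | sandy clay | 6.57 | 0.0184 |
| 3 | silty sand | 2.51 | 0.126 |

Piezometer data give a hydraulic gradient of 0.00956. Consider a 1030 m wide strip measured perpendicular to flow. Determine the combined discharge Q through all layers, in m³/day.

3200

Flow is parallel to layering, so each bed carries its own Darcy discharge and the transmissivities add.
Σ(K_i·b_i) = 45.9×7.08 + 0.0184×6.57 + 0.126×2.51 = 325.4 m²/day.
Hydraulic gradient i = 0.00956.
Q = Σ(K_i·b_i) · W · i = 325.4 × 1030 × 0.009560 = 3204 m³/day.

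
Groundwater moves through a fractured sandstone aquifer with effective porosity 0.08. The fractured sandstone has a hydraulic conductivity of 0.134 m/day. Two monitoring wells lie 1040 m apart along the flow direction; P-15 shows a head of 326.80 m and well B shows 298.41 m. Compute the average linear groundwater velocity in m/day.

Hydraulic gradient i = (326.80 − 298.41) / 1040 = 28.39 / 1040 = 0.02730.
Darcy flux q = K · i = 0.1340 × 0.02730 = 0.003658 m/day.
Seepage velocity v = q / n_e = 0.003658 / 0.08 = 0.04572 m/day.

0.0457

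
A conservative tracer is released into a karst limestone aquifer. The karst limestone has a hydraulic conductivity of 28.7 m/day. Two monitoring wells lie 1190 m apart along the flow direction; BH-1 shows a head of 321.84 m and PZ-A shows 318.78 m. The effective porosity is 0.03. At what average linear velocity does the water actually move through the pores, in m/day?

Hydraulic gradient i = (321.84 − 318.78) / 1190 = 3.06 / 1190 = 0.002571.
Darcy flux q = K · i = 28.70 × 0.002571 = 0.07380 m/day.
Seepage velocity v = q / n_e = 0.07380 / 0.03 = 2.460 m/day.

2.46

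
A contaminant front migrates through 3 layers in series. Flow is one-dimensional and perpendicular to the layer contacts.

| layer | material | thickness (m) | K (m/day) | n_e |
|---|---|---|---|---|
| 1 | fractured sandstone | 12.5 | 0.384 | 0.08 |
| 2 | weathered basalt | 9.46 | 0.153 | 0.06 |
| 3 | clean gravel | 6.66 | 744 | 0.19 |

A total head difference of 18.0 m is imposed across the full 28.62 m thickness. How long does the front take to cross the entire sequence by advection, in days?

With flow normal to the layers, continuity requires the same specific discharge q through every layer.
Σ(b_i/K_i) = 12.5/0.384 + 9.46/0.153 + 6.66/744 = 94.39 d.
q = Δh / Σ(b_i/K_i) = 18.0 / 94.39 = 0.1907 m/day.
In each layer the seepage velocity is v_i = q/n_i, so the layer transit time is t_i = b_i·n_i / q:
  layer 1 (fractured sandstone): t_1 = 12.5 × 0.08 / 0.1907 = 5.244 d
  layer 2 (weathered basalt): t_2 = 9.46 × 0.06 / 0.1907 = 2.976 d
  layer 3 (clean gravel): t_3 = 6.66 × 0.19 / 0.1907 = 6.636 d
Total t = Σ t_i = 14.86 days.

14.9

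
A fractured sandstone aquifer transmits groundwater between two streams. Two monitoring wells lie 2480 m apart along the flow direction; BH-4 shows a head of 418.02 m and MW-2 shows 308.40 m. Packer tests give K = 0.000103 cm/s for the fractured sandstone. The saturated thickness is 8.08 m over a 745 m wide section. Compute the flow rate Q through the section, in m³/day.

23.7

Convert K: 0.000103 cm/s × 864 = 0.08899 m/day.
Cross-sectional area A = 745 × 8.08 = 6020 m².
Hydraulic gradient i = (418.02 − 308.40) / 2480 = 109.62 / 2480 = 0.04420.
Darcy's law: Q = K · A · i = 0.08899 × 6020 × 0.04420 = 23.68 m³/day.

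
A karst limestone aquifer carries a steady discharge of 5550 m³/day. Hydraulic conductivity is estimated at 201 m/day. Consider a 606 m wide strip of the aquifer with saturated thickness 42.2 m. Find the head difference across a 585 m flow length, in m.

0.632

Cross-sectional area A = 606 × 42.2 = 25573 m².
From Q = K·A·i, i = Q / (K·A) = 5550 / (201.0 × 25573) = 0.001080.
Head loss Δh = i · L = 0.001080 × 585 = 0.6316 m.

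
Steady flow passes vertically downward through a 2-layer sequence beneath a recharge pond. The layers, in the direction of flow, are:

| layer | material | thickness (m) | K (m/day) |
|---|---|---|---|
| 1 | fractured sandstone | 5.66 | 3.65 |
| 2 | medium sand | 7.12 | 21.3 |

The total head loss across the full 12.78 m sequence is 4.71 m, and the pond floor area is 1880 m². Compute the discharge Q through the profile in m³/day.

Flow is perpendicular to layering, so the layers act in series and the equivalent K is the thickness-weighted harmonic mean.
Total thickness L = 5.66 + 7.12 = 12.78 m.
Σ(b_i/K_i) = 5.66/3.65 + 7.12/21.3 = 1.885 d.
K_eq = L / Σ(b_i/K_i) = 12.78 / 1.885 = 6.780 m/day.
Q = K_eq · A · (Δh/L) = 6.780 × 1880 × (4.71/12.78) = 4698 m³/day.

4700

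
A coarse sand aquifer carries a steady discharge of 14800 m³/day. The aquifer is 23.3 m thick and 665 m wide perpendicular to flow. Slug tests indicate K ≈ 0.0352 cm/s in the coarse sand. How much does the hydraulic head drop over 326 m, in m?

10.2

Convert K: 0.0352 cm/s × 864 = 30.41 m/day.
Cross-sectional area A = 665 × 23.3 = 15494 m².
From Q = K·A·i, i = Q / (K·A) = 14800 / (30.41 × 15494) = 0.03141.
Head loss Δh = i · L = 0.03141 × 326 = 10.24 m.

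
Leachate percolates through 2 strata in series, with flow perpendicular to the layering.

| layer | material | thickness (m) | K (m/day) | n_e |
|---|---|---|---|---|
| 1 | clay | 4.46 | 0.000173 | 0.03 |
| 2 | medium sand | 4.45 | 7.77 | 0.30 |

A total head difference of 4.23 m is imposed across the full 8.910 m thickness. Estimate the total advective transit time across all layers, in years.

24.5

With flow normal to the layers, continuity requires the same specific discharge q through every layer.
Σ(b_i/K_i) = 4.46/0.000173 + 4.45/7.77 = 25781 d.
q = Δh / Σ(b_i/K_i) = 4.23 / 25781 = 0.0001641 m/day.
In each layer the seepage velocity is v_i = q/n_i, so the layer transit time is t_i = b_i·n_i / q:
  layer 1 (clay): t_1 = 4.46 × 0.03 / 0.0001641 = 815.5 d
  layer 2 (medium sand): t_2 = 4.45 × 0.30 / 0.0001641 = 8137 d
Total t = Σ t_i = 8952 days = 24.51 years.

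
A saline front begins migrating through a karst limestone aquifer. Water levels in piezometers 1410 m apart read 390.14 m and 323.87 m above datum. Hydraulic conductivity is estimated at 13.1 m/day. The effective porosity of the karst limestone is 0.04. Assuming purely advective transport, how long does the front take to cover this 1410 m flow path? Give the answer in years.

Hydraulic gradient i = (390.14 − 323.87) / 1410 = 66.27 / 1410 = 0.04700.
Darcy flux q = K · i = 13.10 × 0.04700 = 0.6157 m/day.
Seepage velocity v = q / n_e = 0.6157 / 0.04 = 15.39 m/day.
Travel time t = L / v = 1410 / 15.39 = 91.60 days = 0.2508 years.

0.251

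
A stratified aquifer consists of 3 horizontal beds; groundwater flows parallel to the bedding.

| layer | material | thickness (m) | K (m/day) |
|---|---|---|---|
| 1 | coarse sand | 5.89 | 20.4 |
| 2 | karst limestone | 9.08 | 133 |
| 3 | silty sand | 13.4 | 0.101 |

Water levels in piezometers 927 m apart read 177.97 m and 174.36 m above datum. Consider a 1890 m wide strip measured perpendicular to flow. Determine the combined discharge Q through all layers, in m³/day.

Flow is parallel to layering, so each bed carries its own Darcy discharge and the transmissivities add.
Σ(K_i·b_i) = 20.4×5.89 + 133×9.08 + 0.101×13.4 = 1329 m²/day.
Hydraulic gradient i = (177.97 − 174.36) / 927 = 3.61 / 927 = 0.003894.
Q = Σ(K_i·b_i) · W · i = 1329 × 1890 × 0.003894 = 9783 m³/day.

9780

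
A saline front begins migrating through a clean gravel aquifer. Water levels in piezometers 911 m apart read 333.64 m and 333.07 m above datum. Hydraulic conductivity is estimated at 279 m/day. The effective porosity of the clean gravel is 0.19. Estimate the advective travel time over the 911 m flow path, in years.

Hydraulic gradient i = (333.64 − 333.07) / 911 = 0.57 / 911 = 0.0006257.
Darcy flux q = K · i = 279.0 × 0.0006257 = 0.1746 m/day.
Seepage velocity v = q / n_e = 0.1746 / 0.19 = 0.9188 m/day.
Travel time t = L / v = 911 / 0.9188 = 991.5 days = 2.715 years.

2.71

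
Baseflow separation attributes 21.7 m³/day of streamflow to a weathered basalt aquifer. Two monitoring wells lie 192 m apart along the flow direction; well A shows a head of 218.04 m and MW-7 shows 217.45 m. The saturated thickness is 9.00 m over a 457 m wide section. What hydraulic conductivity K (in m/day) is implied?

1.72

Cross-sectional area A = 457 × 9.00 = 4113 m².
Hydraulic gradient i = (218.04 − 217.45) / 192 = 0.59 / 192 = 0.003073.
From Q = K·A·i, K = Q / (A·i) = 21.7 / (4113 × 0.003073) = 1.717 m/day.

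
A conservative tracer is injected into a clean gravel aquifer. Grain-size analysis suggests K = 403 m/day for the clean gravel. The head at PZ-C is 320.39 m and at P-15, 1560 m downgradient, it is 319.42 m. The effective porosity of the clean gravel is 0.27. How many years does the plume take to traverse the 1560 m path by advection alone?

Hydraulic gradient i = (320.39 − 319.42) / 1560 = 0.97 / 1560 = 0.0006218.
Darcy flux q = K · i = 403.0 × 0.0006218 = 0.2506 m/day.
Seepage velocity v = q / n_e = 0.2506 / 0.27 = 0.9281 m/day.
Travel time t = L / v = 1560 / 0.9281 = 1681 days = 4.602 years.

4.60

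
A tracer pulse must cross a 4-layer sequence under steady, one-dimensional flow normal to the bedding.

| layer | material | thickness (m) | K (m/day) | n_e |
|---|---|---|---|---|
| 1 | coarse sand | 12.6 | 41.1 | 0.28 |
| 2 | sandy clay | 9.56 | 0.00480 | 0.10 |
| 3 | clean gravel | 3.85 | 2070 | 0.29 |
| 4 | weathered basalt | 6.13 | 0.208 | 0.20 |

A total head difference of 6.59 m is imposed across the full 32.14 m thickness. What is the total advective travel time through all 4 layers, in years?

With flow normal to the layers, continuity requires the same specific discharge q through every layer.
Σ(b_i/K_i) = 12.6/41.1 + 9.56/0.00480 + 3.85/2070 + 6.13/0.208 = 2021 d.
q = Δh / Σ(b_i/K_i) = 6.59 / 2021 = 0.003260 m/day.
In each layer the seepage velocity is v_i = q/n_i, so the layer transit time is t_i = b_i·n_i / q:
  layer 1 (coarse sand): t_1 = 12.6 × 0.28 / 0.003260 = 1082 d
  layer 2 (sandy clay): t_2 = 9.56 × 0.10 / 0.003260 = 293.2 d
  layer 3 (clean gravel): t_3 = 3.85 × 0.29 / 0.003260 = 342.5 d
  layer 4 (weathered basalt): t_4 = 6.13 × 0.20 / 0.003260 = 376.1 d
Total t = Σ t_i = 2094 days = 5.733 years.

5.73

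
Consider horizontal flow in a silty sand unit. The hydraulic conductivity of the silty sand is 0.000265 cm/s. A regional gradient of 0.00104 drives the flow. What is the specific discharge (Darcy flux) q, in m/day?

0.000238

Convert K: 0.000265 cm/s × 864 = 0.2290 m/day.
Hydraulic gradient i = 0.00104.
Specific discharge q = K · i = 0.2290 × 0.001040 = 0.0002381 m/day.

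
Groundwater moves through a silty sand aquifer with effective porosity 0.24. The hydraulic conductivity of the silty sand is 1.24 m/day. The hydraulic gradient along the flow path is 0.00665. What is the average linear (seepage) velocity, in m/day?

Hydraulic gradient i = 0.00665.
Darcy flux q = K · i = 1.240 × 0.006650 = 0.008246 m/day.
Seepage velocity v = q / n_e = 0.008246 / 0.24 = 0.03436 m/day.

0.0344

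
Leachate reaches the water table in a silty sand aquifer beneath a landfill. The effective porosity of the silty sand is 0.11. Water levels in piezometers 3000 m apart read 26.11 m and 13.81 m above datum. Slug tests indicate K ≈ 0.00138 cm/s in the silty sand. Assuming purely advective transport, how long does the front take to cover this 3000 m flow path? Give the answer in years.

Convert K: 0.00138 cm/s × 864 = 1.192 m/day.
Hydraulic gradient i = (26.11 − 13.81) / 3000 = 12.3 / 3000 = 0.004100.
Darcy flux q = K · i = 1.192 × 0.004100 = 0.004889 m/day.
Seepage velocity v = q / n_e = 0.004889 / 0.11 = 0.04444 m/day.
Travel time t = L / v = 3000 / 0.04444 = 67505 days = 184.8 years.

185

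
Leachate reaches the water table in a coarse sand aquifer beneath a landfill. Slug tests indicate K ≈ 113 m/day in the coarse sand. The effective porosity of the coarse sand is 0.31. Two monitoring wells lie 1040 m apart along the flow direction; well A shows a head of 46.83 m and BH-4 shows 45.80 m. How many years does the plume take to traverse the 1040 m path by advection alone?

7.89

Hydraulic gradient i = (46.83 − 45.80) / 1040 = 1.03 / 1040 = 0.0009904.
Darcy flux q = K · i = 113.0 × 0.0009904 = 0.1119 m/day.
Seepage velocity v = q / n_e = 0.1119 / 0.31 = 0.3610 m/day.
Travel time t = L / v = 1040 / 0.3610 = 2881 days = 7.887 years.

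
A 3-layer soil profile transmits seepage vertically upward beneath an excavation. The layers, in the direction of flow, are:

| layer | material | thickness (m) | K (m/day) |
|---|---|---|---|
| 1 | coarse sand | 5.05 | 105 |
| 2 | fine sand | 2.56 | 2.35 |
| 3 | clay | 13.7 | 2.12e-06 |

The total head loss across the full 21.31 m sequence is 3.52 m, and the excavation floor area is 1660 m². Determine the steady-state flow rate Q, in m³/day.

0.000904

Flow is perpendicular to layering, so the layers act in series and the equivalent K is the thickness-weighted harmonic mean.
Total thickness L = 5.05 + 2.56 + 13.7 = 21.31 m.
Σ(b_i/K_i) = 5.05/105 + 2.56/2.35 + 13.7/2.12e-06 = 6.462e+06 d.
K_eq = L / Σ(b_i/K_i) = 21.31 / 6.462e+06 = 3.298e-06 m/day.
Q = K_eq · A · (Δh/L) = 3.298e-06 × 1660 × (3.52/21.31) = 0.0009042 m³/day.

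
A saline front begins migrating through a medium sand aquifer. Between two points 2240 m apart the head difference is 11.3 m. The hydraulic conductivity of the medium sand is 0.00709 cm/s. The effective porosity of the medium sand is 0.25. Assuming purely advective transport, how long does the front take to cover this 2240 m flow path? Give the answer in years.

Convert K: 0.00709 cm/s × 864 = 6.126 m/day.
Hydraulic gradient i = Δh / L = 11.3 / 2240 = 0.005045.
Darcy flux q = K · i = 6.126 × 0.005045 = 0.03090 m/day.
Seepage velocity v = q / n_e = 0.03090 / 0.25 = 0.1236 m/day.
Travel time t = L / v = 2240 / 0.1236 = 18122 days = 49.61 years.

49.6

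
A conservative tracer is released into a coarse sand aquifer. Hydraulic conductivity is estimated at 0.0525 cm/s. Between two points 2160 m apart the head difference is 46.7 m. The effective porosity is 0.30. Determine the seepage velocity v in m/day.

3.27

Convert K: 0.0525 cm/s × 864 = 45.36 m/day.
Hydraulic gradient i = Δh / L = 46.7 / 2160 = 0.02162.
Darcy flux q = K · i = 45.36 × 0.02162 = 0.9807 m/day.
Seepage velocity v = q / n_e = 0.9807 / 0.30 = 3.269 m/day.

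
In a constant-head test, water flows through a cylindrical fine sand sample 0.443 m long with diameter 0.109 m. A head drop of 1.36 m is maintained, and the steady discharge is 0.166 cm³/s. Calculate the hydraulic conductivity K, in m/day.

Cross-sectional area A = π·(d/2)² = π × (0.109/2)² = 0.009331 m².
Convert discharge: 0.166 cm³/s = 1.660e-07 m³/s.
Darcy's law rearranged: K = Q·L / (A·Δh) = 1.660e-07 × 0.443 / (0.009331 × 1.36) = 5.795e-06 m/s = 0.5007 m/day.

0.501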